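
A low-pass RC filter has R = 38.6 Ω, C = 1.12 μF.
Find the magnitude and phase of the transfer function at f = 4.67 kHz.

Step 1 — Angular frequency: ω = 2π·4670 = 2.934e+04 rad/s.
Step 2 — Transfer function: H(jω) = 1/(1 + jωRC).
Step 3 — Denominator: 1 + jωRC = 1 + j·2.934e+04·38.6·1.12e-06 = 1 + j1.269.
Step 4 — H = 0.3833 - j0.4862.
Step 5 — Magnitude: |H| = 0.6191 (-4.2 dB); phase: φ = -51.8°.

|H| = 0.6191 (-4.2 dB), φ = -51.8°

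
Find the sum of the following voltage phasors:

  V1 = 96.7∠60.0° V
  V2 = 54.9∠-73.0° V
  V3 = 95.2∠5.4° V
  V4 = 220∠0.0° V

Step 1 — Convert each phasor to rectangular form:
  V1 = 96.7·(cos(60.0°) + j·sin(60.0°)) = 48.35 + j83.74 V
  V2 = 54.9·(cos(-73.0°) + j·sin(-73.0°)) = 16.05 - j52.5 V
  V3 = 95.2·(cos(5.4°) + j·sin(5.4°)) = 94.78 + j8.959 V
  V4 = 220·(cos(0.0°) + j·sin(0.0°)) = 220 V
Step 2 — Sum components: V_total = 379.2 + j40.2 V.
Step 3 — Convert to polar: |V_total| = 381.3 V, ∠V_total = 6.1°.

V_total = 381.3∠6.1° V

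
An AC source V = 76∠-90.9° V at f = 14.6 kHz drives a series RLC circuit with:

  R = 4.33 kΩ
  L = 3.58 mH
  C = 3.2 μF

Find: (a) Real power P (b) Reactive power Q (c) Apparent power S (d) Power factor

Step 1 — Angular frequency: ω = 2π·f = 2π·1.46e+04 = 9.173e+04 rad/s.
Step 2 — Component impedances:
  R: Z = R = 4330 Ω
  L: Z = jωL = j·9.173e+04·0.00358 = 0 + j328.4 Ω
  C: Z = 1/(jωC) = -j/(ω·C) = 0 - j3.407 Ω
Step 3 — Series combination: Z_total = R + L + C = 4330 + j325 Ω = 4342∠4.3° Ω.
Step 4 — Source phasor: V = 76∠-90.9° V = -1.194 - j75.99 V.
Step 5 — Current: I = V / Z = -0.001584 - j0.01743 A = 0.0175∠-95.2° A.
Step 6 — Complex power: S = V·I* = 1.326 + j0.09956 VA.
Step 7 — Real power: P = Re(S) = 1.326 W.
Step 8 — Reactive power: Q = Im(S) = 0.09956 VAR.
Step 9 — Apparent power: |S| = 1.33 VA.
Step 10 — Power factor: PF = P/|S| = 0.9972 (lagging).

(a) P = 1.326 W  (b) Q = 0.09956 VAR  (c) S = 1.33 VA  (d) PF = 0.9972 (lagging)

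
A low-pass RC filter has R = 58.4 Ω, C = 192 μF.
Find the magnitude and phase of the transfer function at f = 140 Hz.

Step 1 — Angular frequency: ω = 2π·140 = 879.6 rad/s.
Step 2 — Transfer function: H(jω) = 1/(1 + jωRC).
Step 3 — Denominator: 1 + jωRC = 1 + j·879.6·58.4·0.000192 = 1 + j9.863.
Step 4 — H = 0.01017 - j0.1004.
Step 5 — Magnitude: |H| = 0.1009 (-19.9 dB); phase: φ = -84.2°.

|H| = 0.1009 (-19.9 dB), φ = -84.2°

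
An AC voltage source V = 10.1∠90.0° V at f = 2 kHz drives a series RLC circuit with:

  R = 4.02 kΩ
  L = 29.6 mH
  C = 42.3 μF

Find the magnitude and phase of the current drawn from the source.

Step 1 — Angular frequency: ω = 2π·f = 2π·2000 = 1.257e+04 rad/s.
Step 2 — Component impedances:
  R: Z = R = 4020 Ω
  L: Z = jωL = j·1.257e+04·0.0296 = 0 + j372 Ω
  C: Z = 1/(jωC) = -j/(ω·C) = 0 - j1.881 Ω
Step 3 — Series combination: Z_total = R + L + C = 4020 + j370.1 Ω = 4037∠5.3° Ω.
Step 4 — Source phasor: V = 10.1∠90.0° V = 0 + j10.1 V.
Step 5 — Ohm's law: I = V / Z_total = (0 + j10.1) / (4020 + j370.1) = 0.0002294 + j0.002491 A.
Step 6 — Convert to polar: |I| = 0.002502 A, ∠I = 84.7°.

I = 0.002502∠84.7° A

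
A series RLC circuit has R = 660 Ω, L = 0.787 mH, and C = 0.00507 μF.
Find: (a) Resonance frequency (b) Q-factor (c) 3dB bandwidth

Step 1 — Resonance: ω₀ = 1/√(LC) = 1/√(0.000787·5.07e-09) = 5.006e+05 rad/s.
Step 2 — f₀ = ω₀/(2π) = 7.968e+04 Hz.
Step 3 — Series Q: Q = ω₀L/R = 5.006e+05·0.000787/660 = 0.597.
Step 4 — Bandwidth: Δω = ω₀/Q = 8.386e+05 rad/s; BW = Δω/(2π) = 1.335e+05 Hz.

(a) f₀ = 7.968e+04 Hz  (b) Q = 0.597  (c) BW = 1.335e+05 Hz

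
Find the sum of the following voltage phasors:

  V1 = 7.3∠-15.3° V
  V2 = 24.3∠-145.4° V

Step 1 — Convert each phasor to rectangular form:
  V1 = 7.3·(cos(-15.3°) + j·sin(-15.3°)) = 7.041 - j1.926 V
  V2 = 24.3·(cos(-145.4°) + j·sin(-145.4°)) = -20 - j13.8 V
Step 2 — Sum components: V_total = -12.96 - j15.72 V.
Step 3 — Convert to polar: |V_total| = 20.38 V, ∠V_total = -129.5°.

V_total = 20.38∠-129.5° V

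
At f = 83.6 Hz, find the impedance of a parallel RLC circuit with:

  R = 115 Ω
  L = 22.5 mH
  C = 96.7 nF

Step 1 — Angular frequency: ω = 2π·f = 2π·83.6 = 525.3 rad/s.
Step 2 — Component impedances:
  R: Z = R = 115 Ω
  L: Z = jωL = j·525.3·0.0225 = 0 + j11.82 Ω
  C: Z = 1/(jωC) = -j/(ω·C) = 0 - j1.969e+04 Ω
Step 3 — Parallel combination: 1/Z_total = 1/R + 1/L + 1/C; Z_total = 1.203 + j11.7 Ω = 11.76∠84.1° Ω.

Z = 1.203 + j11.7 Ω = 11.76∠84.1° Ω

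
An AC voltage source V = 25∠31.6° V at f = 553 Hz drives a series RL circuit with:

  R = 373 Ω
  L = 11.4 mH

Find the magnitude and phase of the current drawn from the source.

Step 1 — Angular frequency: ω = 2π·f = 2π·553 = 3475 rad/s.
Step 2 — Component impedances:
  R: Z = R = 373 Ω
  L: Z = jωL = j·3475·0.0114 = 0 + j39.61 Ω
Step 3 — Series combination: Z_total = R + L = 373 + j39.61 Ω = 375.1∠6.1° Ω.
Step 4 — Source phasor: V = 25∠31.6° V = 21.29 + j13.1 V.
Step 5 — Ohm's law: I = V / Z_total = (21.29 + j13.1) / (373 + j39.61) = 0.06014 + j0.02873 A.
Step 6 — Convert to polar: |I| = 0.06665 A, ∠I = 25.5°.

I = 0.06665∠25.5° A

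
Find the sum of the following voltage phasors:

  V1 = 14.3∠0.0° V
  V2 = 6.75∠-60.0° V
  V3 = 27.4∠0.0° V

Step 1 — Convert each phasor to rectangular form:
  V1 = 14.3·(cos(0.0°) + j·sin(0.0°)) = 14.3 V
  V2 = 6.75·(cos(-60.0°) + j·sin(-60.0°)) = 3.375 - j5.846 V
  V3 = 27.4·(cos(0.0°) + j·sin(0.0°)) = 27.4 V
Step 2 — Sum components: V_total = 45.08 - j5.846 V.
Step 3 — Convert to polar: |V_total| = 45.45 V, ∠V_total = -7.4°.

V_total = 45.45∠-7.4° V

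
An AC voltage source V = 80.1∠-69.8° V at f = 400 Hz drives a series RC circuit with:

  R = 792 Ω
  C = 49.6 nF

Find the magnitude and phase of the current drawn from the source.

Step 1 — Angular frequency: ω = 2π·f = 2π·400 = 2513 rad/s.
Step 2 — Component impedances:
  R: Z = R = 792 Ω
  C: Z = 1/(jωC) = -j/(ω·C) = 0 - j8022 Ω
Step 3 — Series combination: Z_total = R + C = 792 - j8022 Ω = 8061∠-84.4° Ω.
Step 4 — Source phasor: V = 80.1∠-69.8° V = 27.66 - j75.17 V.
Step 5 — Ohm's law: I = V / Z_total = (27.66 - j75.17) / (792 - j8022) = 0.009618 + j0.002498 A.
Step 6 — Convert to polar: |I| = 0.009937 A, ∠I = 14.6°.

I = 0.009937∠14.6° A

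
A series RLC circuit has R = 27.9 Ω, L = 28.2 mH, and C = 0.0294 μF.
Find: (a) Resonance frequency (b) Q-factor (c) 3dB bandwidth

Step 1 — Resonance: ω₀ = 1/√(LC) = 1/√(0.0282·2.94e-08) = 3.473e+04 rad/s.
Step 2 — f₀ = ω₀/(2π) = 5527 Hz.
Step 3 — Series Q: Q = ω₀L/R = 3.473e+04·0.0282/27.9 = 35.1.
Step 4 — Bandwidth: Δω = ω₀/Q = 989.4 rad/s; BW = Δω/(2π) = 157.5 Hz.

(a) f₀ = 5527 Hz  (b) Q = 35.1  (c) BW = 157.5 Hz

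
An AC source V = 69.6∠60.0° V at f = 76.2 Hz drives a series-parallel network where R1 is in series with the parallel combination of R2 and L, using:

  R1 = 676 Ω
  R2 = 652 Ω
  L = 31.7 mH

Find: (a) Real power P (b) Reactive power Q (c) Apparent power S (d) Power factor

Step 1 — Angular frequency: ω = 2π·f = 2π·76.2 = 478.8 rad/s.
Step 2 — Component impedances:
  R1: Z = R = 676 Ω
  R2: Z = R = 652 Ω
  L: Z = jωL = j·478.8·0.0317 = 0 + j15.18 Ω
Step 3 — Parallel branch: R2 || L = 1/(1/R2 + 1/L) = 0.3531 + j15.17 Ω.
Step 4 — Series with R1: Z_total = R1 + (R2 || L) = 676.4 + j15.17 Ω = 676.5∠1.3° Ω.
Step 5 — Source phasor: V = 69.6∠60.0° V = 34.8 + j60.28 V.
Step 6 — Current: I = V / Z = 0.05342 + j0.08792 A = 0.1029∠58.7° A.
Step 7 — Complex power: S = V·I* = 7.159 + j0.1606 VA.
Step 8 — Real power: P = Re(S) = 7.159 W.
Step 9 — Reactive power: Q = Im(S) = 0.1606 VAR.
Step 10 — Apparent power: |S| = 7.16 VA.
Step 11 — Power factor: PF = P/|S| = 0.9997 (lagging).

(a) P = 7.159 W  (b) Q = 0.1606 VAR  (c) S = 7.16 VA  (d) PF = 0.9997 (lagging)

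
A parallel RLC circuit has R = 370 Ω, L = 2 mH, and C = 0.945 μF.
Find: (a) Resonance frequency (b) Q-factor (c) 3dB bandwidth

Step 1 — Resonance: ω₀ = 1/√(LC) = 1/√(0.002·9.45e-07) = 2.3e+04 rad/s.
Step 2 — f₀ = ω₀/(2π) = 3661 Hz.
Step 3 — Parallel Q: Q = R/(ω₀L) = 370/(2.3e+04·0.002) = 8.043.
Step 4 — Bandwidth: Δω = ω₀/Q = 2860 rad/s; BW = Δω/(2π) = 455.2 Hz.

(a) f₀ = 3661 Hz  (b) Q = 8.043  (c) BW = 455.2 Hz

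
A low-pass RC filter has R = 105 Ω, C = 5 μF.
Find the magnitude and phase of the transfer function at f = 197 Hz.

Step 1 — Angular frequency: ω = 2π·197 = 1238 rad/s.
Step 2 — Transfer function: H(jω) = 1/(1 + jωRC).
Step 3 — Denominator: 1 + jωRC = 1 + j·1238·105·5e-06 = 1 + j0.6498.
Step 4 — H = 0.7031 - j0.4569.
Step 5 — Magnitude: |H| = 0.8385 (-1.5 dB); phase: φ = -33.0°.

|H| = 0.8385 (-1.5 dB), φ = -33.0°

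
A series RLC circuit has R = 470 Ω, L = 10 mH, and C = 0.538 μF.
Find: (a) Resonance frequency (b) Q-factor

Step 1 — Resonance condition Im(Z)=0 gives ω₀ = 1/√(LC).
Step 2 — ω₀ = 1/√(0.01·5.38e-07) = 1.363e+04 rad/s.
Step 3 — f₀ = ω₀/(2π) = 2170 Hz.
Step 4 — Series Q: Q = ω₀L/R = 1.363e+04·0.01/470 = 0.2901.

(a) f₀ = 2170 Hz  (b) Q = 0.2901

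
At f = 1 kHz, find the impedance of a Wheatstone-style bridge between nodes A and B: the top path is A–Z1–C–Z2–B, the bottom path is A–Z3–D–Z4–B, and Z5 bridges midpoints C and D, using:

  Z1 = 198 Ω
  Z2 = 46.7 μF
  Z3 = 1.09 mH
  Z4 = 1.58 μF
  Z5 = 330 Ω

Step 1 — Angular frequency: ω = 2π·f = 2π·1000 = 6283 rad/s.
Step 2 — Component impedances:
  Z1: Z = R = 198 Ω
  Z2: Z = 1/(jωC) = -j/(ω·C) = 0 - j3.408 Ω
  Z3: Z = jωL = j·6283·0.00109 = 0 + j6.849 Ω
  Z4: Z = 1/(jωC) = -j/(ω·C) = 0 - j100.7 Ω
  Z5: Z = R = 330 Ω
Step 3 — Bridge requires nodal analysis (the Z5 bridge couples midpoints C and D, so the two paths cannot be reduced to a simple series/parallel combination). Setting node B to ground and injecting 1 A at node A, the 3-node admittance system at A, C, D solves to V_A = Z_AB = 45 - j56.99 Ω = 72.61∠-51.7° Ω.

Z = 45 - j56.99 Ω = 72.61∠-51.7° Ω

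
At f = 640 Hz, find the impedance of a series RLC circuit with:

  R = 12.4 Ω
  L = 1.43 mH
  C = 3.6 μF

Step 1 — Angular frequency: ω = 2π·f = 2π·640 = 4021 rad/s.
Step 2 — Component impedances:
  R: Z = R = 12.4 Ω
  L: Z = jωL = j·4021·0.00143 = 0 + j5.75 Ω
  C: Z = 1/(jωC) = -j/(ω·C) = 0 - j69.08 Ω
Step 3 — Series combination: Z_total = R + L + C = 12.4 - j63.33 Ω = 64.53∠-78.9° Ω.

Z = 12.4 - j63.33 Ω = 64.53∠-78.9° Ω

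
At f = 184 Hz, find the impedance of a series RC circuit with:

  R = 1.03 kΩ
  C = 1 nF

Step 1 — Angular frequency: ω = 2π·f = 2π·184 = 1156 rad/s.
Step 2 — Component impedances:
  R: Z = R = 1030 Ω
  C: Z = 1/(jωC) = -j/(ω·C) = 0 - j8.65e+05 Ω
Step 3 — Series combination: Z_total = R + C = 1030 - j8.65e+05 Ω = 8.65e+05∠-89.9° Ω.

Z = 1030 - j8.65e+05 Ω = 8.65e+05∠-89.9° Ω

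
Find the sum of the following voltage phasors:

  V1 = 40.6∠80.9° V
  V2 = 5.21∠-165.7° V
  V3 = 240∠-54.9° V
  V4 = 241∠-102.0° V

Step 1 — Convert each phasor to rectangular form:
  V1 = 40.6·(cos(80.9°) + j·sin(80.9°)) = 6.421 + j40.09 V
  V2 = 5.21·(cos(-165.7°) + j·sin(-165.7°)) = -5.049 - j1.287 V
  V3 = 240·(cos(-54.9°) + j·sin(-54.9°)) = 138 - j196.4 V
  V4 = 241·(cos(-102.0°) + j·sin(-102.0°)) = -50.11 - j235.7 V
Step 2 — Sum components: V_total = 89.27 - j393.3 V.
Step 3 — Convert to polar: |V_total| = 403.3 V, ∠V_total = -77.2°.

V_total = 403.3∠-77.2° V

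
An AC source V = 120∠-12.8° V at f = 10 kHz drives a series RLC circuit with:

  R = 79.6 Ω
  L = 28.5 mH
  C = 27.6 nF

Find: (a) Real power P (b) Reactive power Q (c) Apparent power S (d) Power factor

Step 1 — Angular frequency: ω = 2π·f = 2π·1e+04 = 6.283e+04 rad/s.
Step 2 — Component impedances:
  R: Z = R = 79.6 Ω
  L: Z = jωL = j·6.283e+04·0.0285 = 0 + j1791 Ω
  C: Z = 1/(jωC) = -j/(ω·C) = 0 - j576.6 Ω
Step 3 — Series combination: Z_total = R + L + C = 79.6 + j1214 Ω = 1217∠86.2° Ω.
Step 4 — Source phasor: V = 120∠-12.8° V = 117 - j26.59 V.
Step 5 — Current: I = V / Z = -0.01551 - j0.0974 A = 0.09863∠-99.0° A.
Step 6 — Complex power: S = V·I* = 0.7743 + j11.81 VA.
Step 7 — Real power: P = Re(S) = 0.7743 W.
Step 8 — Reactive power: Q = Im(S) = 11.81 VAR.
Step 9 — Apparent power: |S| = 11.84 VA.
Step 10 — Power factor: PF = P/|S| = 0.06542 (lagging).

(a) P = 0.7743 W  (b) Q = 11.81 VAR  (c) S = 11.84 VA  (d) PF = 0.06542 (lagging)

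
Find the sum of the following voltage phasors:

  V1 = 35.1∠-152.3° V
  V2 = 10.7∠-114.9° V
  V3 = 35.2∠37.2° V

Step 1 — Convert each phasor to rectangular form:
  V1 = 35.1·(cos(-152.3°) + j·sin(-152.3°)) = -31.08 - j16.32 V
  V2 = 10.7·(cos(-114.9°) + j·sin(-114.9°)) = -4.505 - j9.705 V
  V3 = 35.2·(cos(37.2°) + j·sin(37.2°)) = 28.04 + j21.28 V
Step 2 — Sum components: V_total = -7.545 - j4.739 V.
Step 3 — Convert to polar: |V_total| = 8.91 V, ∠V_total = -147.9°.

V_total = 8.91∠-147.9° V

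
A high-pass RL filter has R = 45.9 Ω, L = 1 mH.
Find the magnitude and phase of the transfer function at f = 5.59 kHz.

Step 1 — Angular frequency: ω = 2π·5590 = 3.512e+04 rad/s.
Step 2 — Transfer function: H(jω) = jωL/(R + jωL).
Step 3 — Numerator jωL = j·35.12; denominator R + jωL = 45.9 + j35.12.
Step 4 — H = 0.3693 + j0.4826.
Step 5 — Magnitude: |H| = 0.6077 (-4.3 dB); phase: φ = 52.6°.

|H| = 0.6077 (-4.3 dB), φ = 52.6°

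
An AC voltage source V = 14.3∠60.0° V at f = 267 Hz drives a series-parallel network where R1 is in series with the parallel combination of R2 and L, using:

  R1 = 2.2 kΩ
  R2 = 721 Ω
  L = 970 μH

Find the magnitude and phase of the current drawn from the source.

Step 1 — Angular frequency: ω = 2π·f = 2π·267 = 1678 rad/s.
Step 2 — Component impedances:
  R1: Z = R = 2200 Ω
  R2: Z = R = 721 Ω
  L: Z = jωL = j·1678·0.00097 = 0 + j1.627 Ω
Step 3 — Parallel branch: R2 || L = 1/(1/R2 + 1/L) = 0.003673 + j1.627 Ω.
Step 4 — Series with R1: Z_total = R1 + (R2 || L) = 2200 + j1.627 Ω = 2200∠0.0° Ω.
Step 5 — Source phasor: V = 14.3∠60.0° V = 7.15 + j12.38 V.
Step 6 — Ohm's law: I = V / Z_total = (7.15 + j12.38) / (2200 + j1.627) = 0.003254 + j0.005627 A.
Step 7 — Convert to polar: |I| = 0.0065 A, ∠I = 60.0°.

I = 0.0065∠60.0° A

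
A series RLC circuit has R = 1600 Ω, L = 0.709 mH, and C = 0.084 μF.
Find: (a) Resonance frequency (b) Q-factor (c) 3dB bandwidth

Step 1 — Resonance: ω₀ = 1/√(LC) = 1/√(0.000709·8.4e-08) = 1.296e+05 rad/s.
Step 2 — f₀ = ω₀/(2π) = 2.062e+04 Hz.
Step 3 — Series Q: Q = ω₀L/R = 1.296e+05·0.000709/1600 = 0.05742.
Step 4 — Bandwidth: Δω = ω₀/Q = 2.257e+06 rad/s; BW = Δω/(2π) = 3.592e+05 Hz.

(a) f₀ = 2.062e+04 Hz  (b) Q = 0.05742  (c) BW = 3.592e+05 Hz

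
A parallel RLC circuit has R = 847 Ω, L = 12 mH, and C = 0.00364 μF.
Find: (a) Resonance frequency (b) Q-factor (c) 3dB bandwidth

Step 1 — Resonance: ω₀ = 1/√(LC) = 1/√(0.012·3.64e-09) = 1.513e+05 rad/s.
Step 2 — f₀ = ω₀/(2π) = 2.408e+04 Hz.
Step 3 — Parallel Q: Q = R/(ω₀L) = 847/(1.513e+05·0.012) = 0.4665.
Step 4 — Bandwidth: Δω = ω₀/Q = 3.244e+05 rad/s; BW = Δω/(2π) = 5.162e+04 Hz.

(a) f₀ = 2.408e+04 Hz  (b) Q = 0.4665  (c) BW = 5.162e+04 Hz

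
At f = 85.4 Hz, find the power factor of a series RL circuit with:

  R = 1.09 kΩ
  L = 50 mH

Step 1 — Angular frequency: ω = 2π·f = 2π·85.4 = 536.6 rad/s.
Step 2 — Component impedances:
  R: Z = R = 1090 Ω
  L: Z = jωL = j·536.6·0.05 = 0 + j26.83 Ω
Step 3 — Series combination: Z_total = R + L = 1090 + j26.83 Ω = 1090∠1.4° Ω.
Step 4 — Power factor: PF = cos(φ) = Re(Z)/|Z| = 1090/1090.3 = 0.9997.
Step 5 — Type: Im(Z) = 26.83 ⇒ lagging (phase φ = 1.4°).

PF = 0.9997 (lagging, φ = 1.4°)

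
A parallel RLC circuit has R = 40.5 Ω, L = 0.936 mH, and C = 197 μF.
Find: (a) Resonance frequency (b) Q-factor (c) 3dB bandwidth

Step 1 — Resonance: ω₀ = 1/√(LC) = 1/√(0.000936·0.000197) = 2329 rad/s.
Step 2 — f₀ = ω₀/(2π) = 370.6 Hz.
Step 3 — Parallel Q: Q = R/(ω₀L) = 40.5/(2329·0.000936) = 18.58.
Step 4 — Bandwidth: Δω = ω₀/Q = 125.3 rad/s; BW = Δω/(2π) = 19.95 Hz.

(a) f₀ = 370.6 Hz  (b) Q = 18.58  (c) BW = 19.95 Hz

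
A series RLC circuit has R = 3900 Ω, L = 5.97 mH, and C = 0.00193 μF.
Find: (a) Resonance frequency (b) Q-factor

Step 1 — Resonance condition Im(Z)=0 gives ω₀ = 1/√(LC).
Step 2 — ω₀ = 1/√(0.00597·1.93e-09) = 2.946e+05 rad/s.
Step 3 — f₀ = ω₀/(2π) = 4.689e+04 Hz.
Step 4 — Series Q: Q = ω₀L/R = 2.946e+05·0.00597/3900 = 0.451.

(a) f₀ = 4.689e+04 Hz  (b) Q = 0.451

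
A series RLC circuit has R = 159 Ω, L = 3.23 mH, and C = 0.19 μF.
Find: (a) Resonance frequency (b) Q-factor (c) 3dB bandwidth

Step 1 — Resonance: ω₀ = 1/√(LC) = 1/√(0.00323·1.9e-07) = 4.037e+04 rad/s.
Step 2 — f₀ = ω₀/(2π) = 6425 Hz.
Step 3 — Series Q: Q = ω₀L/R = 4.037e+04·0.00323/159 = 0.82.
Step 4 — Bandwidth: Δω = ω₀/Q = 4.923e+04 rad/s; BW = Δω/(2π) = 7835 Hz.

(a) f₀ = 6425 Hz  (b) Q = 0.82  (c) BW = 7835 Hz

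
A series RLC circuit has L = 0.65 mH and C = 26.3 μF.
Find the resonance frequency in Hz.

Step 1 — Resonance condition Im(Z)=0 gives ω₀ = 1/√(LC).
Step 2 — ω₀ = 1/√(0.00065·2.63e-05) = 7648 rad/s.
Step 3 — f₀ = ω₀/(2π) = 1217 Hz.

f₀ = 1217 Hz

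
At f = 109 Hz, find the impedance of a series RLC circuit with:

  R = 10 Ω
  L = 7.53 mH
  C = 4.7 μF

Step 1 — Angular frequency: ω = 2π·f = 2π·109 = 684.9 rad/s.
Step 2 — Component impedances:
  R: Z = R = 10 Ω
  L: Z = jωL = j·684.9·0.00753 = 0 + j5.157 Ω
  C: Z = 1/(jωC) = -j/(ω·C) = 0 - j310.7 Ω
Step 3 — Series combination: Z_total = R + L + C = 10 - j305.5 Ω = 305.7∠-88.1° Ω.

Z = 10 - j305.5 Ω = 305.7∠-88.1° Ω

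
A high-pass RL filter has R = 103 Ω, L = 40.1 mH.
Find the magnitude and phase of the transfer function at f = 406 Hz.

Step 1 — Angular frequency: ω = 2π·406 = 2551 rad/s.
Step 2 — Transfer function: H(jω) = jωL/(R + jωL).
Step 3 — Numerator jωL = j·102.3; denominator R + jωL = 103 + j102.3.
Step 4 — H = 0.4966 + j0.5.
Step 5 — Magnitude: |H| = 0.7047 (-3.0 dB); phase: φ = 45.2°.

|H| = 0.7047 (-3.0 dB), φ = 45.2°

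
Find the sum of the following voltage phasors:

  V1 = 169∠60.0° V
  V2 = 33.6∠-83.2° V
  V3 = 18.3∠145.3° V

Step 1 — Convert each phasor to rectangular form:
  V1 = 169·(cos(60.0°) + j·sin(60.0°)) = 84.5 + j146.4 V
  V2 = 33.6·(cos(-83.2°) + j·sin(-83.2°)) = 3.978 - j33.36 V
  V3 = 18.3·(cos(145.3°) + j·sin(145.3°)) = -15.05 + j10.42 V
Step 2 — Sum components: V_total = 73.43 + j123.4 V.
Step 3 — Convert to polar: |V_total| = 143.6 V, ∠V_total = 59.2°.

V_total = 143.6∠59.2° V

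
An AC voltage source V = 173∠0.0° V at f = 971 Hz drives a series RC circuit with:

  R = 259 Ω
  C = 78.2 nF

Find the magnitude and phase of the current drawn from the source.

Step 1 — Angular frequency: ω = 2π·f = 2π·971 = 6101 rad/s.
Step 2 — Component impedances:
  R: Z = R = 259 Ω
  C: Z = 1/(jωC) = -j/(ω·C) = 0 - j2096 Ω
Step 3 — Series combination: Z_total = R + C = 259 - j2096 Ω = 2112∠-83.0° Ω.
Step 4 — Source phasor: V = 173∠0.0° V = 173 V.
Step 5 — Ohm's law: I = V / Z_total = (173) / (259 - j2096) = 0.01005 + j0.0813 A.
Step 6 — Convert to polar: |I| = 0.08191 A, ∠I = 83.0°.

I = 0.08191∠83.0° A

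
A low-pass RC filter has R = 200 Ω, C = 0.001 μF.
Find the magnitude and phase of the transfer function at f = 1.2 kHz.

Step 1 — Angular frequency: ω = 2π·1200 = 7540 rad/s.
Step 2 — Transfer function: H(jω) = 1/(1 + jωRC).
Step 3 — Denominator: 1 + jωRC = 1 + j·7540·200·1e-09 = 1 + j0.001508.
Step 4 — H = 1 - j0.001508.
Step 5 — Magnitude: |H| = 1 (-0.0 dB); phase: φ = -0.1°.

|H| = 1 (-0.0 dB), φ = -0.1°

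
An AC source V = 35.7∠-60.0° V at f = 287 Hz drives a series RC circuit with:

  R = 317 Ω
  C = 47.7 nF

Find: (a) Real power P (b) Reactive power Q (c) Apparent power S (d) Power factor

Step 1 — Angular frequency: ω = 2π·f = 2π·287 = 1803 rad/s.
Step 2 — Component impedances:
  R: Z = R = 317 Ω
  C: Z = 1/(jωC) = -j/(ω·C) = 0 - j1.163e+04 Ω
Step 3 — Series combination: Z_total = R + C = 317 - j1.163e+04 Ω = 1.163e+04∠-88.4° Ω.
Step 4 — Source phasor: V = 35.7∠-60.0° V = 17.85 - j30.92 V.
Step 5 — Current: I = V / Z = 0.002699 + j0.001462 A = 0.00307∠28.4° A.
Step 6 — Complex power: S = V·I* = 0.002987 - j0.1095 VA.
Step 7 — Real power: P = Re(S) = 0.002987 W.
Step 8 — Reactive power: Q = Im(S) = -0.1095 VAR.
Step 9 — Apparent power: |S| = 0.1096 VA.
Step 10 — Power factor: PF = P/|S| = 0.02726 (leading).

(a) P = 0.002987 W  (b) Q = -0.1095 VAR  (c) S = 0.1096 VA  (d) PF = 0.02726 (leading)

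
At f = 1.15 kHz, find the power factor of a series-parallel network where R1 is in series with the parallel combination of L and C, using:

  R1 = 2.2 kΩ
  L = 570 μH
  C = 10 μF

Step 1 — Angular frequency: ω = 2π·f = 2π·1150 = 7226 rad/s.
Step 2 — Component impedances:
  R1: Z = R = 2200 Ω
  L: Z = jωL = j·7226·0.00057 = 0 + j4.119 Ω
  C: Z = 1/(jωC) = -j/(ω·C) = 0 - j13.84 Ω
Step 3 — Parallel branch: L || C = 1/(1/L + 1/C) = 0 + j5.864 Ω.
Step 4 — Series with R1: Z_total = R1 + (L || C) = 2200 + j5.864 Ω = 2200∠0.2° Ω.
Step 5 — Power factor: PF = cos(φ) = Re(Z)/|Z| = 2200/2200 = 1.
Step 6 — Type: Im(Z) = 5.864 ⇒ lagging (phase φ = 0.2°).

PF = 1 (lagging, φ = 0.2°)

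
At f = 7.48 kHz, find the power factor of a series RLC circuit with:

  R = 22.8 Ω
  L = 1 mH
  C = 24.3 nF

Step 1 — Angular frequency: ω = 2π·f = 2π·7480 = 4.7e+04 rad/s.
Step 2 — Component impedances:
  R: Z = R = 22.8 Ω
  L: Z = jωL = j·4.7e+04·0.001 = 0 + j47 Ω
  C: Z = 1/(jωC) = -j/(ω·C) = 0 - j875.6 Ω
Step 3 — Series combination: Z_total = R + L + C = 22.8 - j828.6 Ω = 828.9∠-88.4° Ω.
Step 4 — Power factor: PF = cos(φ) = Re(Z)/|Z| = 22.8/828.9 = 0.02751.
Step 5 — Type: Im(Z) = -828.6 ⇒ leading (phase φ = -88.4°).

PF = 0.02751 (leading, φ = -88.4°)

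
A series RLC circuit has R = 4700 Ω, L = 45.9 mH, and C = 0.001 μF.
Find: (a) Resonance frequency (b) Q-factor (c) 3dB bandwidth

Step 1 — Resonance condition Im(Z)=0 gives ω₀ = 1/√(LC).
Step 2 — ω₀ = 1/√(0.0459·1e-09) = 1.476e+05 rad/s.
Step 3 — f₀ = ω₀/(2π) = 2.349e+04 Hz.
Step 4 — Series Q: Q = ω₀L/R = 1.476e+05·0.0459/4700 = 1.441.
Step 5 — 3dB bandwidth: Δω = ω₀/Q = 1.024e+05 rad/s; BW = Δω/(2π) = 1.63e+04 Hz.

(a) f₀ = 2.349e+04 Hz  (b) Q = 1.441  (c) BW = 1.63e+04 Hz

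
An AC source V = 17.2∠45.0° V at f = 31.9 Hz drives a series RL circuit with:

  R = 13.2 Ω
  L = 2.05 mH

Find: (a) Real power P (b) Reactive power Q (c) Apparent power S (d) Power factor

Step 1 — Angular frequency: ω = 2π·f = 2π·31.9 = 200.4 rad/s.
Step 2 — Component impedances:
  R: Z = R = 13.2 Ω
  L: Z = jωL = j·200.4·0.00205 = 0 + j0.4109 Ω
Step 3 — Series combination: Z_total = R + L = 13.2 + j0.4109 Ω = 13.21∠1.8° Ω.
Step 4 — Source phasor: V = 17.2∠45.0° V = 12.16 + j12.16 V.
Step 5 — Current: I = V / Z = 0.9491 + j0.8918 A = 1.302∠43.2° A.
Step 6 — Complex power: S = V·I* = 22.39 + j0.697 VA.
Step 7 — Real power: P = Re(S) = 22.39 W.
Step 8 — Reactive power: Q = Im(S) = 0.697 VAR.
Step 9 — Apparent power: |S| = 22.4 VA.
Step 10 — Power factor: PF = P/|S| = 0.9995 (lagging).

(a) P = 22.39 W  (b) Q = 0.697 VAR  (c) S = 22.4 VA  (d) PF = 0.9995 (lagging)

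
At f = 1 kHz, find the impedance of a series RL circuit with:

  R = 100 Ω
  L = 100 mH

Step 1 — Angular frequency: ω = 2π·f = 2π·1000 = 6283 rad/s.
Step 2 — Component impedances:
  R: Z = R = 100 Ω
  L: Z = jωL = j·6283·0.1 = 0 + j628.3 Ω
Step 3 — Series combination: Z_total = R + L = 100 + j628.3 Ω = 636.2∠81.0° Ω.

Z = 100 + j628.3 Ω = 636.2∠81.0° Ω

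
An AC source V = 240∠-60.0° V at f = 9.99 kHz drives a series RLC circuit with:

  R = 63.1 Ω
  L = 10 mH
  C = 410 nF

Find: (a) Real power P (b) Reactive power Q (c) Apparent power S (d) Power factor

Step 1 — Angular frequency: ω = 2π·f = 2π·9990 = 6.277e+04 rad/s.
Step 2 — Component impedances:
  R: Z = R = 63.1 Ω
  L: Z = jωL = j·6.277e+04·0.01 = 0 + j627.7 Ω
  C: Z = 1/(jωC) = -j/(ω·C) = 0 - j38.86 Ω
Step 3 — Series combination: Z_total = R + L + C = 63.1 + j588.8 Ω = 592.2∠83.9° Ω.
Step 4 — Source phasor: V = 240∠-60.0° V = 120 - j207.8 V.
Step 5 — Current: I = V / Z = -0.3274 - j0.2389 A = 0.4053∠-143.9° A.
Step 6 — Complex power: S = V·I* = 10.36 + j96.71 VA.
Step 7 — Real power: P = Re(S) = 10.36 W.
Step 8 — Reactive power: Q = Im(S) = 96.71 VAR.
Step 9 — Apparent power: |S| = 97.26 VA.
Step 10 — Power factor: PF = P/|S| = 0.1066 (lagging).

(a) P = 10.36 W  (b) Q = 96.71 VAR  (c) S = 97.26 VA  (d) PF = 0.1066 (lagging)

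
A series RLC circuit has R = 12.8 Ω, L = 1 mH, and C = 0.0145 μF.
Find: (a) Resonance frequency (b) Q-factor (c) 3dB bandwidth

Step 1 — Resonance condition Im(Z)=0 gives ω₀ = 1/√(LC).
Step 2 — ω₀ = 1/√(0.001·1.45e-08) = 2.626e+05 rad/s.
Step 3 — f₀ = ω₀/(2π) = 4.18e+04 Hz.
Step 4 — Series Q: Q = ω₀L/R = 2.626e+05·0.001/12.8 = 20.52.
Step 5 — 3dB bandwidth: Δω = ω₀/Q = 1.28e+04 rad/s; BW = Δω/(2π) = 2037 Hz.

(a) f₀ = 4.18e+04 Hz  (b) Q = 20.52  (c) BW = 2037 Hz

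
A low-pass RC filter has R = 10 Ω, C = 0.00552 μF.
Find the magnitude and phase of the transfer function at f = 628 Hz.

Step 1 — Angular frequency: ω = 2π·628 = 3946 rad/s.
Step 2 — Transfer function: H(jω) = 1/(1 + jωRC).
Step 3 — Denominator: 1 + jωRC = 1 + j·3946·10·5.52e-09 = 1 + j0.0002178.
Step 4 — H = 1 - j0.0002178.
Step 5 — Magnitude: |H| = 1 (-0.0 dB); phase: φ = -0.0°.

|H| = 1 (-0.0 dB), φ = -0.0°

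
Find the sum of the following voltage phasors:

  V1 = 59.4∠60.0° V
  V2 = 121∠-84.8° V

Step 1 — Convert each phasor to rectangular form:
  V1 = 59.4·(cos(60.0°) + j·sin(60.0°)) = 29.7 + j51.44 V
  V2 = 121·(cos(-84.8°) + j·sin(-84.8°)) = 10.97 - j120.5 V
Step 2 — Sum components: V_total = 40.67 - j69.06 V.
Step 3 — Convert to polar: |V_total| = 80.14 V, ∠V_total = -59.5°.

V_total = 80.14∠-59.5° V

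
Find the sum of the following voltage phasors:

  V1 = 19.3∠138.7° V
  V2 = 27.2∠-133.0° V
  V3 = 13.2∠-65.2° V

Step 1 — Convert each phasor to rectangular form:
  V1 = 19.3·(cos(138.7°) + j·sin(138.7°)) = -14.5 + j12.74 V
  V2 = 27.2·(cos(-133.0°) + j·sin(-133.0°)) = -18.55 - j19.89 V
  V3 = 13.2·(cos(-65.2°) + j·sin(-65.2°)) = 5.537 - j11.98 V
Step 2 — Sum components: V_total = -27.51 - j19.14 V.
Step 3 — Convert to polar: |V_total| = 33.51 V, ∠V_total = -145.2°.

V_total = 33.51∠-145.2° V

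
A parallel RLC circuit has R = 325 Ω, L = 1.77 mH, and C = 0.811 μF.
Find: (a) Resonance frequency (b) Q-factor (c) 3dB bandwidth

Step 1 — Resonance: ω₀ = 1/√(LC) = 1/√(0.00177·8.11e-07) = 2.639e+04 rad/s.
Step 2 — f₀ = ω₀/(2π) = 4201 Hz.
Step 3 — Parallel Q: Q = R/(ω₀L) = 325/(2.639e+04·0.00177) = 6.957.
Step 4 — Bandwidth: Δω = ω₀/Q = 3794 rad/s; BW = Δω/(2π) = 603.8 Hz.

(a) f₀ = 4201 Hz  (b) Q = 6.957  (c) BW = 603.8 Hz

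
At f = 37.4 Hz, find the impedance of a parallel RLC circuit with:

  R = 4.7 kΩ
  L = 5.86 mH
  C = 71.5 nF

Step 1 — Angular frequency: ω = 2π·f = 2π·37.4 = 235 rad/s.
Step 2 — Component impedances:
  R: Z = R = 4700 Ω
  L: Z = jωL = j·235·0.00586 = 0 + j1.377 Ω
  C: Z = 1/(jωC) = -j/(ω·C) = 0 - j5.952e+04 Ω
Step 3 — Parallel combination: 1/Z_total = 1/R + 1/L + 1/C; Z_total = 0.0004035 + j1.377 Ω = 1.377∠90.0° Ω.

Z = 0.0004035 + j1.377 Ω = 1.377∠90.0° Ω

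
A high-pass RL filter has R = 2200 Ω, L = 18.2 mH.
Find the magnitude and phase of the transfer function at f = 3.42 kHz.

Step 1 — Angular frequency: ω = 2π·3420 = 2.149e+04 rad/s.
Step 2 — Transfer function: H(jω) = jωL/(R + jωL).
Step 3 — Numerator jωL = j·391.1; denominator R + jωL = 2200 + j391.1.
Step 4 — H = 0.03063 + j0.1723.
Step 5 — Magnitude: |H| = 0.175 (-15.1 dB); phase: φ = 79.9°.

|H| = 0.175 (-15.1 dB), φ = 79.9°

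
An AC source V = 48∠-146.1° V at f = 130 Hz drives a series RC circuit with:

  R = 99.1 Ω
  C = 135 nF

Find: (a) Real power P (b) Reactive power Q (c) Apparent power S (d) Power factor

Step 1 — Angular frequency: ω = 2π·f = 2π·130 = 816.8 rad/s.
Step 2 — Component impedances:
  R: Z = R = 99.1 Ω
  C: Z = 1/(jωC) = -j/(ω·C) = 0 - j9069 Ω
Step 3 — Series combination: Z_total = R + C = 99.1 - j9069 Ω = 9069∠-89.4° Ω.
Step 4 — Source phasor: V = 48∠-146.1° V = -39.84 - j26.77 V.
Step 5 — Current: I = V / Z = 0.002904 - j0.004425 A = 0.005293∠-56.7° A.
Step 6 — Complex power: S = V·I* = 0.002776 - j0.254 VA.
Step 7 — Real power: P = Re(S) = 0.002776 W.
Step 8 — Reactive power: Q = Im(S) = -0.254 VAR.
Step 9 — Apparent power: |S| = 0.254 VA.
Step 10 — Power factor: PF = P/|S| = 0.01093 (leading).

(a) P = 0.002776 W  (b) Q = -0.254 VAR  (c) S = 0.254 VA  (d) PF = 0.01093 (leading)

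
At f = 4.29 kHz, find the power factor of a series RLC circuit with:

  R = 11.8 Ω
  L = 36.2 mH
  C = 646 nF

Step 1 — Angular frequency: ω = 2π·f = 2π·4290 = 2.695e+04 rad/s.
Step 2 — Component impedances:
  R: Z = R = 11.8 Ω
  L: Z = jωL = j·2.695e+04·0.0362 = 0 + j975.8 Ω
  C: Z = 1/(jωC) = -j/(ω·C) = 0 - j57.43 Ω
Step 3 — Series combination: Z_total = R + L + C = 11.8 + j918.3 Ω = 918.4∠89.3° Ω.
Step 4 — Power factor: PF = cos(φ) = Re(Z)/|Z| = 11.8/918.4 = 0.01285.
Step 5 — Type: Im(Z) = 918.3 ⇒ lagging (phase φ = 89.3°).

PF = 0.01285 (lagging, φ = 89.3°)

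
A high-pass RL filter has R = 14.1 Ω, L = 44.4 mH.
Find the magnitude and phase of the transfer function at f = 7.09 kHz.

Step 1 — Angular frequency: ω = 2π·7090 = 4.455e+04 rad/s.
Step 2 — Transfer function: H(jω) = jωL/(R + jωL).
Step 3 — Numerator jωL = j·1978; denominator R + jωL = 14.1 + j1978.
Step 4 — H = 0.9999 + j0.007128.
Step 5 — Magnitude: |H| = 1 (-0.0 dB); phase: φ = 0.4°.

|H| = 1 (-0.0 dB), φ = 0.4°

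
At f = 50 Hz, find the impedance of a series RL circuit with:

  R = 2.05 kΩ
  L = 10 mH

Step 1 — Angular frequency: ω = 2π·f = 2π·50 = 314.2 rad/s.
Step 2 — Component impedances:
  R: Z = R = 2050 Ω
  L: Z = jωL = j·314.2·0.01 = 0 + j3.142 Ω
Step 3 — Series combination: Z_total = R + L = 2050 + j3.142 Ω = 2050∠0.1° Ω.

Z = 2050 + j3.142 Ω = 2050∠0.1° Ω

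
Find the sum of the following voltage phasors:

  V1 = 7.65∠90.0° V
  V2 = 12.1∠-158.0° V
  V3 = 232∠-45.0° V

Step 1 — Convert each phasor to rectangular form:
  V1 = 7.65·(cos(90.0°) + j·sin(90.0°)) = 0 + j7.65 V
  V2 = 12.1·(cos(-158.0°) + j·sin(-158.0°)) = -11.22 - j4.533 V
  V3 = 232·(cos(-45.0°) + j·sin(-45.0°)) = 164 - j164 V
Step 2 — Sum components: V_total = 152.8 - j160.9 V.
Step 3 — Convert to polar: |V_total| = 221.9 V, ∠V_total = -46.5°.

V_total = 221.9∠-46.5° V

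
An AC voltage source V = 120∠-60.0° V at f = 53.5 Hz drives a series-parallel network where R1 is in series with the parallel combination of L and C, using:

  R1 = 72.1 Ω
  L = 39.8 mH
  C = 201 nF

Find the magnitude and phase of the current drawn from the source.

Step 1 — Angular frequency: ω = 2π·f = 2π·53.5 = 336.2 rad/s.
Step 2 — Component impedances:
  R1: Z = R = 72.1 Ω
  L: Z = jωL = j·336.2·0.0398 = 0 + j13.38 Ω
  C: Z = 1/(jωC) = -j/(ω·C) = 0 - j1.48e+04 Ω
Step 3 — Parallel branch: L || C = 1/(1/L + 1/C) = 0 + j13.39 Ω.
Step 4 — Series with R1: Z_total = R1 + (L || C) = 72.1 + j13.39 Ω = 73.33∠10.5° Ω.
Step 5 — Source phasor: V = 120∠-60.0° V = 60 - j103.9 V.
Step 6 — Ohm's law: I = V / Z_total = (60 - j103.9) / (72.1 + j13.39) = 0.5457 - j1.543 A.
Step 7 — Convert to polar: |I| = 1.636 A, ∠I = -70.5°.

I = 1.636∠-70.5° A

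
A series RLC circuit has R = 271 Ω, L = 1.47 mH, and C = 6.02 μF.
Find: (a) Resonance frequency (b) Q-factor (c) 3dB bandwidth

Step 1 — Resonance: ω₀ = 1/√(LC) = 1/√(0.00147·6.02e-06) = 1.063e+04 rad/s.
Step 2 — f₀ = ω₀/(2π) = 1692 Hz.
Step 3 — Series Q: Q = ω₀L/R = 1.063e+04·0.00147/271 = 0.05766.
Step 4 — Bandwidth: Δω = ω₀/Q = 1.844e+05 rad/s; BW = Δω/(2π) = 2.934e+04 Hz.

(a) f₀ = 1692 Hz  (b) Q = 0.05766  (c) BW = 2.934e+04 Hz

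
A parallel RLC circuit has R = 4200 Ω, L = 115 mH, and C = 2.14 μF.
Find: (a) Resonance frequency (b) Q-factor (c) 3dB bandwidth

Step 1 — Resonance: ω₀ = 1/√(LC) = 1/√(0.115·2.14e-06) = 2016 rad/s.
Step 2 — f₀ = ω₀/(2π) = 320.8 Hz.
Step 3 — Parallel Q: Q = R/(ω₀L) = 4200/(2016·0.115) = 18.12.
Step 4 — Bandwidth: Δω = ω₀/Q = 111.3 rad/s; BW = Δω/(2π) = 17.71 Hz.

(a) f₀ = 320.8 Hz  (b) Q = 18.12  (c) BW = 17.71 Hz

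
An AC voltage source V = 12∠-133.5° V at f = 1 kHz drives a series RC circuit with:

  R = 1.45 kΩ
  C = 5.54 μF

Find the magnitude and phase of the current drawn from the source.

Step 1 — Angular frequency: ω = 2π·f = 2π·1000 = 6283 rad/s.
Step 2 — Component impedances:
  R: Z = R = 1450 Ω
  C: Z = 1/(jωC) = -j/(ω·C) = 0 - j28.73 Ω
Step 3 — Series combination: Z_total = R + C = 1450 - j28.73 Ω = 1450∠-1.1° Ω.
Step 4 — Source phasor: V = 12∠-133.5° V = -8.26 - j8.704 V.
Step 5 — Ohm's law: I = V / Z_total = (-8.26 - j8.704) / (1450 - j28.73) = -0.005576 - j0.006114 A.
Step 6 — Convert to polar: |I| = 0.008274 A, ∠I = -132.4°.

I = 0.008274∠-132.4° A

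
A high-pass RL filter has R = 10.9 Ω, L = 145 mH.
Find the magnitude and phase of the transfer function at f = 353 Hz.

Step 1 — Angular frequency: ω = 2π·353 = 2218 rad/s.
Step 2 — Transfer function: H(jω) = jωL/(R + jωL).
Step 3 — Numerator jωL = j·321.6; denominator R + jωL = 10.9 + j321.6.
Step 4 — H = 0.9989 + j0.03385.
Step 5 — Magnitude: |H| = 0.9994 (-0.0 dB); phase: φ = 1.9°.

|H| = 0.9994 (-0.0 dB), φ = 1.9°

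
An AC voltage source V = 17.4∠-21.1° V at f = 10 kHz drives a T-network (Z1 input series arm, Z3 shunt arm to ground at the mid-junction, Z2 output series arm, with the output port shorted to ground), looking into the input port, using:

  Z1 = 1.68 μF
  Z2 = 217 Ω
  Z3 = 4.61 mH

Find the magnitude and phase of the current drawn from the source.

Step 1 — Angular frequency: ω = 2π·f = 2π·1e+04 = 6.283e+04 rad/s.
Step 2 — Component impedances:
  Z1: Z = 1/(jωC) = -j/(ω·C) = 0 - j9.474 Ω
  Z2: Z = R = 217 Ω
  Z3: Z = jωL = j·6.283e+04·0.00461 = 0 + j289.7 Ω
Step 3 — With the output port shorted to ground, the output series arm Z2 runs from the junction to ground; the shunt arm Z3 also runs from the junction to ground. They appear in parallel: Z3 || Z2 = 139 + j104.1 Ω.
Step 4 — Series with input arm Z1: Z_in = Z1 + (Z3 || Z2) = 139 + j94.65 Ω = 168.2∠34.3° Ω.
Step 5 — Source phasor: V = 17.4∠-21.1° V = 16.23 - j6.264 V.
Step 6 — Ohm's law: I = V / Z_total = (16.23 - j6.264) / (139 + j94.65) = 0.05882 - j0.08513 A.
Step 7 — Convert to polar: |I| = 0.1035 A, ∠I = -55.4°.

I = 0.1035∠-55.4° A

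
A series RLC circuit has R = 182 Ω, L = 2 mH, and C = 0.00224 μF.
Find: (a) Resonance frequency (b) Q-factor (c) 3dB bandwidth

Step 1 — Resonance: ω₀ = 1/√(LC) = 1/√(0.002·2.24e-09) = 4.725e+05 rad/s.
Step 2 — f₀ = ω₀/(2π) = 7.519e+04 Hz.
Step 3 — Series Q: Q = ω₀L/R = 4.725e+05·0.002/182 = 5.192.
Step 4 — Bandwidth: Δω = ω₀/Q = 9.1e+04 rad/s; BW = Δω/(2π) = 1.448e+04 Hz.

(a) f₀ = 7.519e+04 Hz  (b) Q = 5.192  (c) BW = 1.448e+04 Hz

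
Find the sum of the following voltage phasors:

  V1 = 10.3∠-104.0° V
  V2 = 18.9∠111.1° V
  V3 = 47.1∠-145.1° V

Step 1 — Convert each phasor to rectangular form:
  V1 = 10.3·(cos(-104.0°) + j·sin(-104.0°)) = -2.492 - j9.994 V
  V2 = 18.9·(cos(111.1°) + j·sin(111.1°)) = -6.804 + j17.63 V
  V3 = 47.1·(cos(-145.1°) + j·sin(-145.1°)) = -38.63 - j26.95 V
Step 2 — Sum components: V_total = -47.92 - j19.31 V.
Step 3 — Convert to polar: |V_total| = 51.67 V, ∠V_total = -158.1°.

V_total = 51.67∠-158.1° V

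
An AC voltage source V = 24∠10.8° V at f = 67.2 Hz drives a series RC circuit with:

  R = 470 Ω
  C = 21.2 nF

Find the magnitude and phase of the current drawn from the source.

Step 1 — Angular frequency: ω = 2π·f = 2π·67.2 = 422.2 rad/s.
Step 2 — Component impedances:
  R: Z = R = 470 Ω
  C: Z = 1/(jωC) = -j/(ω·C) = 0 - j1.117e+05 Ω
Step 3 — Series combination: Z_total = R + C = 470 - j1.117e+05 Ω = 1.117e+05∠-89.8° Ω.
Step 4 — Source phasor: V = 24∠10.8° V = 23.57 + j4.497 V.
Step 5 — Ohm's law: I = V / Z_total = (23.57 + j4.497) / (470 - j1.117e+05) = -3.937e-05 + j0.0002112 A.
Step 6 — Convert to polar: |I| = 0.0002148 A, ∠I = 100.6°.

I = 0.0002148∠100.6° A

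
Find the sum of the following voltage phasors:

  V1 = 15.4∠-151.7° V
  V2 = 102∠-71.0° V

Step 1 — Convert each phasor to rectangular form:
  V1 = 15.4·(cos(-151.7°) + j·sin(-151.7°)) = -13.56 - j7.301 V
  V2 = 102·(cos(-71.0°) + j·sin(-71.0°)) = 33.21 - j96.44 V
Step 2 — Sum components: V_total = 19.65 - j103.7 V.
Step 3 — Convert to polar: |V_total| = 105.6 V, ∠V_total = -79.3°.

V_total = 105.6∠-79.3° V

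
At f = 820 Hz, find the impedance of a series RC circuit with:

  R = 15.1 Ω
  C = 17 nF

Step 1 — Angular frequency: ω = 2π·f = 2π·820 = 5152 rad/s.
Step 2 — Component impedances:
  R: Z = R = 15.1 Ω
  C: Z = 1/(jωC) = -j/(ω·C) = 0 - j1.142e+04 Ω
Step 3 — Series combination: Z_total = R + C = 15.1 - j1.142e+04 Ω = 1.142e+04∠-89.9° Ω.

Z = 15.1 - j1.142e+04 Ω = 1.142e+04∠-89.9° Ω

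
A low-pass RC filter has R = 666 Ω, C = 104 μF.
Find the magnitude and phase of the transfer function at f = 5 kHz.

Step 1 — Angular frequency: ω = 2π·5000 = 3.142e+04 rad/s.
Step 2 — Transfer function: H(jω) = 1/(1 + jωRC).
Step 3 — Denominator: 1 + jωRC = 1 + j·3.142e+04·666·0.000104 = 1 + j2176.
Step 4 — H = 2.112e-07 - j0.0004596.
Step 5 — Magnitude: |H| = 0.0004596 (-66.8 dB); phase: φ = -90.0°.

|H| = 0.0004596 (-66.8 dB), φ = -90.0°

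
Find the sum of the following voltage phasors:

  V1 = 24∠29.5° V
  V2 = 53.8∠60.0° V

Step 1 — Convert each phasor to rectangular form:
  V1 = 24·(cos(29.5°) + j·sin(29.5°)) = 20.89 + j11.82 V
  V2 = 53.8·(cos(60.0°) + j·sin(60.0°)) = 26.9 + j46.59 V
Step 2 — Sum components: V_total = 47.79 + j58.41 V.
Step 3 — Convert to polar: |V_total| = 75.47 V, ∠V_total = 50.7°.

V_total = 75.47∠50.7° V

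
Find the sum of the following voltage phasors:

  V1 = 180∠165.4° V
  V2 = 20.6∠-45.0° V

Step 1 — Convert each phasor to rectangular form:
  V1 = 180·(cos(165.4°) + j·sin(165.4°)) = -174.2 + j45.37 V
  V2 = 20.6·(cos(-45.0°) + j·sin(-45.0°)) = 14.57 - j14.57 V
Step 2 — Sum components: V_total = -159.6 + j30.81 V.
Step 3 — Convert to polar: |V_total| = 162.6 V, ∠V_total = 169.1°.

V_total = 162.6∠169.1° V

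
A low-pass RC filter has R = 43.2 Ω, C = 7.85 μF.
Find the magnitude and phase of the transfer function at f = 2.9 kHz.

Step 1 — Angular frequency: ω = 2π·2900 = 1.822e+04 rad/s.
Step 2 — Transfer function: H(jω) = 1/(1 + jωRC).
Step 3 — Denominator: 1 + jωRC = 1 + j·1.822e+04·43.2·7.85e-06 = 1 + j6.179.
Step 4 — H = 0.02552 - j0.1577.
Step 5 — Magnitude: |H| = 0.1598 (-15.9 dB); phase: φ = -80.8°.

|H| = 0.1598 (-15.9 dB), φ = -80.8°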